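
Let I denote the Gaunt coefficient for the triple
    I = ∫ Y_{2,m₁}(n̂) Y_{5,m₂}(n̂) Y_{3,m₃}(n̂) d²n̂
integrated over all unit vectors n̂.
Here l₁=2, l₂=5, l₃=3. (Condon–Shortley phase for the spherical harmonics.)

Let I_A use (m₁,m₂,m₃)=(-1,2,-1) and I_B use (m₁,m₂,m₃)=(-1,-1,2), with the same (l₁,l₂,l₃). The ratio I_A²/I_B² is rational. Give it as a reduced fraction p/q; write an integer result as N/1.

Shared (l₁,l₂,l₃)=(2,5,3): N and (l;000)² cancel in I_A²/I_B².
A: Δ = 4!·0!·6!/11! = 1/2310; Racah Σ t=3..3: t=3:−1/288 = -1/288; ⇒ 3j(2 5 3; -1 2 -1)² = 1/22, sgn -1
B: Δ = 4!·0!·6!/11! = 1/2310; Racah Σ t=3..3: t=3:−1/720 = -1/720; ⇒ 3j(2 5 3; -1 -1 2)² = 4/385, sgn +1
I_A²/I_B² = (1/22)/(4/385) = 35/8

35/8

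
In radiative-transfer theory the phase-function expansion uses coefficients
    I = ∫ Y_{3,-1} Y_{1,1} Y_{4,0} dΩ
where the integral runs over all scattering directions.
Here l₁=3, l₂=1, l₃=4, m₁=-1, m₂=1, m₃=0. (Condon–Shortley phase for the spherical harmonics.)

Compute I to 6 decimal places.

0.150786

Checks pass: Σm=0; 8 even; l₃=4∈[2,4].
(2·3+1)(2·1+1)(2·4+1) = 189
Δ: 0! 6! 2! / 9! → 1/252
sum: t=0:+1/36 = 1/36
3j²(3 1 4; 0 0 0) = Δ·Π!·Σ² = 4/63  (sign +1)
sum: t=0:+1/96 = 1/96
3j²(3 1 4; -1 1 0) = Δ·Π!·Σ² = 1/42  (sign +1)
combine: 4πI² = 189·4/63·1/42 = 2/7
take √, sign +1: I = 0.15078601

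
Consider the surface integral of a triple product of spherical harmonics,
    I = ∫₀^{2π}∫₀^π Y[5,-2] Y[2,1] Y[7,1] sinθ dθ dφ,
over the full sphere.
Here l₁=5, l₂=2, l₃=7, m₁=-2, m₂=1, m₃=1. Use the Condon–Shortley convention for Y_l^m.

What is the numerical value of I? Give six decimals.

-0.143343

Checks pass: Σm=0; 14 even; l₃=7∈[3,7].
(2·5+1)(2·2+1)(2·7+1) = 825
Δ: 0! 10! 4! / 15! → 1/15015
sum: t=0:+1/57600 = 1/57600
3j²(5 2 7; 0 0 0) = Δ·Π!·Σ² = 21/715  (sign -1)
sum: t=0:+1/181440 = 1/181440
3j²(5 2 7; -2 1 1) = Δ·Π!·Σ² = 32/3003  (sign +1)
combine: 4πI² = 825·21/715·32/3003 = 480/1859
take √, sign -1: I = -0.14334284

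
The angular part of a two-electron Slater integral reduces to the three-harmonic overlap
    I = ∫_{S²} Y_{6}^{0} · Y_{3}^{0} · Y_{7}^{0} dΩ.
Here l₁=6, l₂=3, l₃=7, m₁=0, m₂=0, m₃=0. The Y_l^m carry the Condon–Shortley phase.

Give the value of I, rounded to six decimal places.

m-sum 0 ✓  L=16 even ✓  3≤7≤9 ✓
Π(2lᵢ+1) = 13×7×15 = 1365
triangle coeff Δ(6,3,7) = 1/2042040
Σ_t [0,2]: t=0:+1/207360 t=1:−1/57600 t=2:+1/207360 = -1/129600
(3j)²=168/12155 [(6 3 7; 0 0 0)], sign=+1
(m-triple is (0,0,0) — same symbol as above.)
⇒ 4πI² = 592704/2272985
I = (+1)√(592704/2272985/(4π)) = 0.14405081

0.144051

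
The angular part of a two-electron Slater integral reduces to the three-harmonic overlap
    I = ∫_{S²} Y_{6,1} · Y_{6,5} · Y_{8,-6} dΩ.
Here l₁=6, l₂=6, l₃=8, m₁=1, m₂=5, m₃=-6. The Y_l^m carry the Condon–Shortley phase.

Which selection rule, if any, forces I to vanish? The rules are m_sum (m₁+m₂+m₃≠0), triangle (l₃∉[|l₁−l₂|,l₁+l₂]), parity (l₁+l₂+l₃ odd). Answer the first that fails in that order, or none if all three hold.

none

Σmᵢ = 0  ✓
l₃∈[|l₁−l₂|,l₁+l₂]=[0,12], have l₃=8  ✓
Σlᵢ = 20 ⇒ even  ✓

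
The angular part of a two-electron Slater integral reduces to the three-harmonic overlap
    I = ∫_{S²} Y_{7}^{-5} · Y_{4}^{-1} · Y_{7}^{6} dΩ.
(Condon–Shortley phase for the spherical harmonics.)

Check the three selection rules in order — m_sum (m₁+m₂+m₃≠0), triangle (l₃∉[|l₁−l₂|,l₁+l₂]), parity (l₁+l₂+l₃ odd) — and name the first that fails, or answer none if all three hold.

none

Σmᵢ = 0  ✓
l₃∈[|l₁−l₂|,l₁+l₂]=[3,11], have l₃=7  ✓
Σlᵢ = 18 ⇒ even  ✓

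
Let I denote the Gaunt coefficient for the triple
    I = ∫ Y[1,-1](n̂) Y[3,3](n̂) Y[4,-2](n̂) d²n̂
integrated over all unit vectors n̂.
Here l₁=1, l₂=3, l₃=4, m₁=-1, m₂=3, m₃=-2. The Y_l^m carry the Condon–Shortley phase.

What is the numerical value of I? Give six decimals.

Rules hold: Σm=0, L=8 even, 2≤4≤4.
N = 3·7·9 = 189
Δ = 0!·2!·6!/9! = 1/252
Racah Σ t=0..0: t=0:+1/36 = 1/36
⇒ 3j(1 3 4; 0 0 0)² = 4/63, sgn +1
Racah Σ t=0..0: t=0:+1/1440 = 1/1440
⇒ 3j(1 3 4; -1 3 -2)² = 1/252, sgn +1
4πI² = N·(3j₀)²·(3jₘ)² = 1/21
I = +1·√(0.047619/4π) = 0.06155813

0.061558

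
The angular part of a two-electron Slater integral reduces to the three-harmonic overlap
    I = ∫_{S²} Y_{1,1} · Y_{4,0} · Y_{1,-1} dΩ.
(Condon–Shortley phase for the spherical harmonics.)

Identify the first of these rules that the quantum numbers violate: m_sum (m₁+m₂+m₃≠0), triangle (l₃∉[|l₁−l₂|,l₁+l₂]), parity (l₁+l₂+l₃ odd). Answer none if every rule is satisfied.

triangle

m₁+m₂+m₃ = 1 + 0 − 1 = 0  ✓
triangle: |1−4|=3 ≤ l₃=1 ≤ 1+4=5  ✗
parity: l₁+l₂+l₃ = 6 is even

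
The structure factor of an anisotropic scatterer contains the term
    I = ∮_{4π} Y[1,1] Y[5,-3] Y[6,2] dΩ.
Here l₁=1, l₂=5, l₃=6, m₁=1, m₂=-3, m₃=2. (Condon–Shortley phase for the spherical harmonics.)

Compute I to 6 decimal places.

0.100084

m-sum 0 ✓  L=12 even ✓  4≤6≤6 ✓
Π(2lᵢ+1) = 3×11×13 = 429
triangle coeff Δ(1,5,6) = 1/858
Σ_t [0,0]: t=0:+1/14400 = 1/14400
(3j)²=6/143 [(1 5 6; 0 0 0)], sign=+1
Σ_t [0,0]: t=0:+1/161280 = 1/161280
(3j)²=1/143 [(1 5 6; 1 -3 2)], sign=+1
⇒ 4πI² = 18/143
I = (+1)√(18/143/(4π)) = 0.10008369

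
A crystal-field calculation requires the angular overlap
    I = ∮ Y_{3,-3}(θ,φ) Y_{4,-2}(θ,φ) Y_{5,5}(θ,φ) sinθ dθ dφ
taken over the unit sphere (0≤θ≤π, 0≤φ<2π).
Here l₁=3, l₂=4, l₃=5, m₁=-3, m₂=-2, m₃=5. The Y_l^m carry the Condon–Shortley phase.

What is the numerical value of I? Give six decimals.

0.138791

Checks pass: Σm=0; 12 even; l₃=5∈[1,7].
(2·3+1)(2·4+1)(2·5+1) = 693
Δ: 2! 4! 6! / 13! → 1/180180
sum: t=0:+1/576 t=1:−1/144 t=2:+1/576 = -1/288
3j²(3 4 5; 0 0 0) = Δ·Π!·Σ² = 20/1001  (sign +1)
sum: t=2:+1/34560 = 1/34560
3j²(3 4 5; -3 -2 5) = Δ·Π!·Σ² = 5/286  (sign +1)
combine: 4πI² = 693·20/1001·5/286 = 450/1859
take √, sign +1: I = 0.13879110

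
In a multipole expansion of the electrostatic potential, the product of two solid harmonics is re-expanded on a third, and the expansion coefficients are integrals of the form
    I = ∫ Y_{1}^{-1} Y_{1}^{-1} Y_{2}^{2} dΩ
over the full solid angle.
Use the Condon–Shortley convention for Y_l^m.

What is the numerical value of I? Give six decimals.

0.309019

m-sum 0 ✓  L=4 even ✓  0≤2≤2 ✓
Π(2lᵢ+1) = 3×3×5 = 45
triangle coeff Δ(1,1,2) = 1/30
Σ_t [0,0]: t=0:+1/1 = 1/1
(3j)²=2/15 [(1 1 2; 0 0 0)], sign=+1
Σ_t [0,0]: t=0:+1/4 = 1/4
(3j)²=1/5 [(1 1 2; -1 -1 2)], sign=+1
⇒ 4πI² = 6/5
I = (+1)√(6/5/(4π)) = 0.30901936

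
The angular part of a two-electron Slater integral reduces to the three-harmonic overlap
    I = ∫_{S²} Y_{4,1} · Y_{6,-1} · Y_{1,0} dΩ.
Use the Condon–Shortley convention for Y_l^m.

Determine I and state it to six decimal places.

l₃=1 ∉ [2,10] — triangle fails ⇒ I = 0

0.000000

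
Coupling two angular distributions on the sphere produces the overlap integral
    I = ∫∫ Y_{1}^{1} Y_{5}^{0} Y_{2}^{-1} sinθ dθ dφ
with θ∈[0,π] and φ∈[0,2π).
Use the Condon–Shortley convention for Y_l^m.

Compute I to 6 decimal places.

0.000000

l₃=2 ∉ [4,6] — triangle fails ⇒ I = 0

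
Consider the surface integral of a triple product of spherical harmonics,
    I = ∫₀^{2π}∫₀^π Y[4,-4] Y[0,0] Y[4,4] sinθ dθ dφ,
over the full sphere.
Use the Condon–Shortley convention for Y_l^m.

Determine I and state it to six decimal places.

Rules hold: Σm=0, L=8 even, 4≤4≤4.
N = 9·1·9 = 81
Δ = 0!·8!·0!/9! = 1/9
Racah Σ t=0..0: t=0:+1/576 = 1/576
⇒ 3j(4 0 4; 0 0 0)² = 1/9, sgn +1
Racah Σ t=0..0: t=0:+1/40320 = 1/40320
⇒ 3j(4 0 4; -4 0 4)² = 1/9, sgn +1
4πI² = N·(3j₀)²·(3jₘ)² = 1/1
I = +1·√(1/4π) = 0.28209479

0.282095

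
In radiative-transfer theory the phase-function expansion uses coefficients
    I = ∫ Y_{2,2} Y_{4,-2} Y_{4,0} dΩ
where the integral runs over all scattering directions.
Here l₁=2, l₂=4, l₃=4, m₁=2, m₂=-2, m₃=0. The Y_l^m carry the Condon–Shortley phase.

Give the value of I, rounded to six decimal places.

m-sum 0 ✓  L=10 even ✓  2≤4≤6 ✓
Π(2lᵢ+1) = 5×9×9 = 405
triangle coeff Δ(2,4,4) = 1/13860
Σ_t [0,2]: t=0:+1/192 t=1:−1/36 t=2:+1/192 = -5/288
(3j)²=20/693 [(2 4 4; 0 0 0)], sign=-1
Σ_t [0,0]: t=0:+1/192 = 1/192
(3j)²=3/77 [(2 4 4; 2 -2 0)], sign=+1
⇒ 4πI² = 2700/5929
I = (-1)√(2700/5929/(4π)) = -0.19036462

-0.190365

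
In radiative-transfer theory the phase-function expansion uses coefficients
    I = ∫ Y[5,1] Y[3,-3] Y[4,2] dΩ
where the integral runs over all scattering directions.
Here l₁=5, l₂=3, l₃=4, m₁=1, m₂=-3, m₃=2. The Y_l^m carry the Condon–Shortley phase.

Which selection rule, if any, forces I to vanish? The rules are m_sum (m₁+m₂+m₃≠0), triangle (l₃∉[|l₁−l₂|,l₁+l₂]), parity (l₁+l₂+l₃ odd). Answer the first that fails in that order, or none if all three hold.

none

Σmᵢ = 0  ✓
l₃∈[|l₁−l₂|,l₁+l₂]=[2,8], have l₃=4  ✓
Σlᵢ = 12 ⇒ even  ✓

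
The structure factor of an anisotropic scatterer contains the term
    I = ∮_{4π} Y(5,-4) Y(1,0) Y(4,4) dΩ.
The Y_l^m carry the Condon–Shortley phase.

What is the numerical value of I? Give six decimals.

0.147319

m-sum 0 ✓  L=10 even ✓  4≤4≤6 ✓
Π(2lᵢ+1) = 11×3×9 = 297
triangle coeff Δ(5,1,4) = 1/495
Σ_t [1,1]: t=1:−1/576 = -1/576
(3j)²=5/99 [(5 1 4; 0 0 0)], sign=-1
Σ_t [1,1]: t=1:−1/40320 = -1/40320
(3j)²=1/55 [(5 1 4; -4 0 4)], sign=-1
⇒ 4πI² = 3/11
I = (+1)√(3/11/(4π)) = 0.14731920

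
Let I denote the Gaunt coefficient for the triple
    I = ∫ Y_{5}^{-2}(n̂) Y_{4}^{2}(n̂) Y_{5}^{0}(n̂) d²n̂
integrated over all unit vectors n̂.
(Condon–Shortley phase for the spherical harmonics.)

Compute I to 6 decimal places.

Checks pass: Σm=0; 14 even; l₃=5∈[1,9].
(2·5+1)(2·4+1)(2·5+1) = 1089
Δ: 4! 6! 4! / 15! → 1/3153150
sum: t=0:+1/69120 t=1:−1/1728 t=2:+1/576 t=3:−1/1728 t=4:+1/69120 = 7/11520
3j²(5 4 5; 0 0 0) = Δ·Π!·Σ² = 2/143  (sign -1)
sum: t=2:+1/11520 t=3:−1/1728 t=4:+1/3456 = -7/34560
3j²(5 4 5; -2 2 0) = Δ·Π!·Σ² = 7/858  (sign +1)
combine: 4πI² = 1089·2/143·7/858 = 21/169
take √, sign -1: I = -0.09944006

-0.099440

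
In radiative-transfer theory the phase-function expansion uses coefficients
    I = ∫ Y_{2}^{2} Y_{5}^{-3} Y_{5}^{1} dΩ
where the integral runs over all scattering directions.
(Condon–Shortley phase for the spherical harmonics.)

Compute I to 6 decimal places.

m-sum 0 ✓  L=12 even ✓  3≤5≤7 ✓
Π(2lᵢ+1) = 5×11×11 = 605
triangle coeff Δ(2,5,5) = 1/38610
Σ_t [0,2]: t=0:+1/2880 t=1:−1/576 t=2:+1/2880 = -1/960
(3j)²=10/429 [(2 5 5; 0 0 0)], sign=+1
Σ_t [0,0]: t=0:+1/5760 = 1/5760
(3j)²=56/2145 [(2 5 5; 2 -3 1)], sign=+1
⇒ 4πI² = 560/1521
I = (+1)√(560/1521/(4π)) = 0.17116875

0.171169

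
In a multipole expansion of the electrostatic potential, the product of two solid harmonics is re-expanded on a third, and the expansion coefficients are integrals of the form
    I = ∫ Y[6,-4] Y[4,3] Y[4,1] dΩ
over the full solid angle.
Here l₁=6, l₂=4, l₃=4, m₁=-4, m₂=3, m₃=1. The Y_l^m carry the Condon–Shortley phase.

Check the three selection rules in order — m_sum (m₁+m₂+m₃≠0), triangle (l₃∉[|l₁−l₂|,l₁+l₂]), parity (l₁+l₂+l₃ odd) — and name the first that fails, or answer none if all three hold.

Σmᵢ = 0  ✓
l₃∈[|l₁−l₂|,l₁+l₂]=[2,10], have l₃=4  ✓
Σlᵢ = 14 ⇒ even  ✓

none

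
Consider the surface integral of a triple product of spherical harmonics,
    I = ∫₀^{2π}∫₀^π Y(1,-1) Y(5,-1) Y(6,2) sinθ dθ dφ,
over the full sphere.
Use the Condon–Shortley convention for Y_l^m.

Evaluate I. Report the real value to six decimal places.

0.216205

m-sum 0 ✓  L=12 even ✓  4≤6≤6 ✓
Π(2lᵢ+1) = 3×11×13 = 429
triangle coeff Δ(1,5,6) = 1/858
Σ_t [0,0]: t=0:+1/14400 = 1/14400
(3j)²=6/143 [(1 5 6; 0 0 0)], sign=+1
Σ_t [0,0]: t=0:+1/34560 = 1/34560
(3j)²=14/429 [(1 5 6; -1 -1 2)], sign=+1
⇒ 4πI² = 84/143
I = (+1)√(84/143/(4π)) = 0.21620548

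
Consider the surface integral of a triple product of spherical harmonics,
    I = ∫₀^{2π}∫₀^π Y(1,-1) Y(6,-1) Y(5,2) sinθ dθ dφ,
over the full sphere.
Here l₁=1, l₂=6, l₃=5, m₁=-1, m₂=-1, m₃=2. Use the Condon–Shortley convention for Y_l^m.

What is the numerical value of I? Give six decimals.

m-sum 0 ✓  L=12 even ✓  5≤5≤7 ✓
Π(2lᵢ+1) = 3×13×11 = 429
triangle coeff Δ(1,6,5) = 1/858
Σ_t [1,1]: t=1:−1/14400 = -1/14400
(3j)²=6/143 [(1 6 5; 0 0 0)], sign=+1
Σ_t [2,2]: t=2:+1/60480 = 1/60480
(3j)²=5/429 [(1 6 5; -1 -1 2)], sign=-1
⇒ 4πI² = 30/143
I = (-1)√(30/143/(4π)) = -0.12920749

-0.129207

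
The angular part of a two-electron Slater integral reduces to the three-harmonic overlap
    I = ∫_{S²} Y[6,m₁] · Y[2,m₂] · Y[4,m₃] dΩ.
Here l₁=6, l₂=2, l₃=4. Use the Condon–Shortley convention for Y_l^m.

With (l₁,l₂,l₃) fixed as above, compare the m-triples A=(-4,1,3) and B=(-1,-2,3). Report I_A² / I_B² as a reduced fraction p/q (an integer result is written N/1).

48/1

Shared (l₁,l₂,l₃)=(6,2,4): N and (l;000)² cancel in I_A²/I_B².
A: Δ = 4!·8!·0!/13! = 1/6435; Racah Σ t=3..3: t=3:−1/30240 = -1/30240; ⇒ 3j(6 2 4; -4 1 3)² = 16/429, sgn +1
B: Δ = 4!·8!·0!/13! = 1/6435; Racah Σ t=0..0: t=0:+1/120960 = 1/120960; ⇒ 3j(6 2 4; -1 -2 3)² = 1/1287, sgn -1
I_A²/I_B² = (16/429)/(1/1287) = 48/1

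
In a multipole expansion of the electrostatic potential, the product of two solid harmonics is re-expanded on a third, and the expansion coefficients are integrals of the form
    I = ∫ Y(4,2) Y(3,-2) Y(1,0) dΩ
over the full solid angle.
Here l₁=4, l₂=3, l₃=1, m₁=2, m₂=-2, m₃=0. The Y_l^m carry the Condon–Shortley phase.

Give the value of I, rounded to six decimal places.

Rules hold: Σm=0, L=8 even, 1≤1≤7.
N = 9·7·3 = 189
Δ = 6!·2!·0!/9! = 1/252
Racah Σ t=3..3: t=3:−1/36 = -1/36
⇒ 3j(4 3 1; 0 0 0)² = 4/63, sgn +1
Racah Σ t=1..1: t=1:−1/120 = -1/120
⇒ 3j(4 3 1; 2 -2 0)² = 1/21, sgn +1
4πI² = N·(3j₀)²·(3jₘ)² = 4/7
I = +1·√(0.571429/4π) = 0.21324362

0.213244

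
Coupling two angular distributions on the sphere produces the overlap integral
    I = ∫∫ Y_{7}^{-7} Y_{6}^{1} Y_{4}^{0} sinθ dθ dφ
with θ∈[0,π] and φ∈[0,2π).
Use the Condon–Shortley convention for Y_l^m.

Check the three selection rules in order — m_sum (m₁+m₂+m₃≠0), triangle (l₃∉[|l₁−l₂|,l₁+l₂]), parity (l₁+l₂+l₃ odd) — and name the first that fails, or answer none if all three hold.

Σmᵢ = -6  ✗
l₃∈[|l₁−l₂|,l₁+l₂]=[1,13], have l₃=4
Σlᵢ = 17 ⇒ odd

m_sum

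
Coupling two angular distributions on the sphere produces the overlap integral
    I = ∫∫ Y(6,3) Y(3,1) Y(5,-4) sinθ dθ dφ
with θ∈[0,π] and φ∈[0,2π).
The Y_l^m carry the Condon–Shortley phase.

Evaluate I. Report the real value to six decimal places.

Rules hold: Σm=0, L=14 even, 3≤5≤9.
N = 13·7·11 = 1001
Δ = 4!·8!·2!/15! = 1/675675
Racah Σ t=1..3: t=1:−1/8640 t=2:+1/2304 t=3:−1/8640 = 7/34560
⇒ 3j(6 3 5; 0 0 0)² = 7/429, sgn -1
Racah Σ t=2..3: t=2:+1/40320 t=3:−1/241920 = 1/48384
⇒ 3j(6 3 5; 3 1 -4)² = 24/1001, sgn -1
4πI² = N·(3j₀)²·(3jₘ)² = 56/143
I = +1·√(0.391608/4π) = 0.17653103

0.176531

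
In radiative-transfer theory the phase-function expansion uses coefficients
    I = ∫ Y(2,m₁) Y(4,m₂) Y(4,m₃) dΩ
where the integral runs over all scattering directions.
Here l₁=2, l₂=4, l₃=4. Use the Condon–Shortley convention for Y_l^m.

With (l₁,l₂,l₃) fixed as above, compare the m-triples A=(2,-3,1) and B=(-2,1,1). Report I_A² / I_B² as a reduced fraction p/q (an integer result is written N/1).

63/100

Same 2,4,4: normalisation and zero-m 3j drop out of the ratio.
A: Δ: 2! 2! 6! / 11! → 1/13860; sum: t=0:+1/480 = 1/480; 3j²(2 4 4; 2 -3 1) = Δ·Π!·Σ² = 3/110  (sign -1)
B: Δ: 2! 2! 6! / 11! → 1/13860; sum: t=2:+1/144 = 1/144; 3j²(2 4 4; -2 1 1) = Δ·Π!·Σ² = 10/231  (sign -1)
I_A²/I_B² = (3/110)/(10/231) = 63/100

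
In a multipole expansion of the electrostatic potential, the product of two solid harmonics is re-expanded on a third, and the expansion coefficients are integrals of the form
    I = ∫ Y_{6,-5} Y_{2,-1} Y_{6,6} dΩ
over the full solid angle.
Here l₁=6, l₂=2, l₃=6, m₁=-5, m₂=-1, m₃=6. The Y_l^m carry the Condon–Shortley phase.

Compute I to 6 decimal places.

0.178412

m-sum 0 ✓  L=14 even ✓  4≤6≤8 ✓
Π(2lᵢ+1) = 13×5×13 = 845
triangle coeff Δ(6,2,6) = 1/90090
Σ_t [0,2]: t=0:+1/69120 t=1:−1/14400 t=2:+1/69120 = -7/172800
(3j)²=14/715 [(6 2 6; 0 0 0)], sign=-1
Σ_t [1,1]: t=1:−1/7257600 = -1/7257600
(3j)²=11/455 [(6 2 6; -5 -1 6)], sign=-1
⇒ 4πI² = 2/5
I = (+1)√(2/5/(4π)) = 0.17841241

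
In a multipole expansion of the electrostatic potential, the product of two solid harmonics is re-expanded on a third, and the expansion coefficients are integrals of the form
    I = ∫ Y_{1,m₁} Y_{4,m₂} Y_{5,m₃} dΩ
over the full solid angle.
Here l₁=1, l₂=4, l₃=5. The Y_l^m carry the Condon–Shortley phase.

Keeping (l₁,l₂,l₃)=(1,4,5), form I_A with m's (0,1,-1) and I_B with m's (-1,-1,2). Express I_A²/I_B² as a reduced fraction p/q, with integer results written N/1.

8/7

Shared (l₁,l₂,l₃)=(1,4,5): N and (l;000)² cancel in I_A²/I_B².
A: Δ = 0!·2!·8!/11! = 1/495; Racah Σ t=0..0: t=0:+1/720 = 1/720; ⇒ 3j(1 4 5; 0 1 -1)² = 8/165, sgn +1
B: Δ = 0!·2!·8!/11! = 1/495; Racah Σ t=0..0: t=0:+1/1440 = 1/1440; ⇒ 3j(1 4 5; -1 -1 2)² = 7/165, sgn -1
I_A²/I_B² = (8/165)/(7/165) = 8/7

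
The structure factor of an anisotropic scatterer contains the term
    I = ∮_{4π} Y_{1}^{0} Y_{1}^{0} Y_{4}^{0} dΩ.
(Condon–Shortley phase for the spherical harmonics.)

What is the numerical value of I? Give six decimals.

l₃=4 ∉ [0,2] — triangle fails ⇒ I = 0

0.000000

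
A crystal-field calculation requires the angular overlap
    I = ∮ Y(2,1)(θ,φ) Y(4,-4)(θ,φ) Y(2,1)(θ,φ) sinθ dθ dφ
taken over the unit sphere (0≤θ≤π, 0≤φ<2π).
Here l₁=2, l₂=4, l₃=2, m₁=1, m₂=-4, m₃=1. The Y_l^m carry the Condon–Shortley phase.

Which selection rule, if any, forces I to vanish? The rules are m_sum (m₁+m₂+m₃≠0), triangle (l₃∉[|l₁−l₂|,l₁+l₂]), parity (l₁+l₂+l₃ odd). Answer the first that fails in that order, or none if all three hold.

azimuthal sum: 1 − 4 + 1 = -2  ✗
2 ≤ 2 ≤ 6 (triangle on l)
L = 2 + 4 + 2 = 8 (even)

m_sum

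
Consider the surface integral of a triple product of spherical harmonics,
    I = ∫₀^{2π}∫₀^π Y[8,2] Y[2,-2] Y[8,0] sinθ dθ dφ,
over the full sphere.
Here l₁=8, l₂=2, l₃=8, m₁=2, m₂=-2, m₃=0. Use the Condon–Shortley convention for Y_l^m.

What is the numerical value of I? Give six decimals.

Checks pass: Σm=0; 18 even; l₃=8∈[6,10].
(2·8+1)(2·2+1)(2·8+1) = 1445
Δ: 2! 14! 2! / 19! → 1/348840
sum: t=0:+1/116121600 t=1:−1/25401600 t=2:+1/116121600 = -1/45158400
3j²(8 2 8; 0 0 0) = Δ·Π!·Σ² = 24/1615  (sign -1)
sum: t=0:+1/116121600 = 1/116121600
3j²(8 2 8; 2 -2 0) = Δ·Π!·Σ² = 7/323  (sign +1)
combine: 4πI² = 1445·24/1615·7/323 = 168/361
take √, sign -1: I = -0.19244034

-0.192440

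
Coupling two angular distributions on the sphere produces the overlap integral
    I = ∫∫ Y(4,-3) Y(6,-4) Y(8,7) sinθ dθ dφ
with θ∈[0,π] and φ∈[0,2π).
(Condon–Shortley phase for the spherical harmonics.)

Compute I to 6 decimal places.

-0.159602

Rules hold: Σm=0, L=18 even, 2≤8≤10.
N = 9·13·17 = 1989
Δ = 2!·6!·10!/19! = 1/23279256
Racah Σ t=0..2: t=0:+1/1658880 t=1:−1/518400 t=2:+1/1658880 = -1/1382400
⇒ 3j(4 6 8; 0 0 0)² = 504/46189, sgn -1
Racah Σ t=1..2: t=1:−1/261273600 t=2:+1/870912000 = -1/373248000
⇒ 3j(4 6 8; -3 -4 7)² = 343/23256, sgn +1
4πI² = N·(3j₀)²·(3jₘ)² = 21609/67507
I = -1·√(0.3201/4π) = -0.15960188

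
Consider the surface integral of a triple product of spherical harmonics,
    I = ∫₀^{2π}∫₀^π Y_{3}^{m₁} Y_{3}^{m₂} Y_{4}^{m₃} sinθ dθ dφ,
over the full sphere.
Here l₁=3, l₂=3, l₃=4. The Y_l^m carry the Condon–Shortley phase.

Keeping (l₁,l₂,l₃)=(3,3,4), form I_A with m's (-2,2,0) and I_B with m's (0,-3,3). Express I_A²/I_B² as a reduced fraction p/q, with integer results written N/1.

7/9

Same 3,3,4: normalisation and zero-m 3j drop out of the ratio.
A: Δ: 2! 4! 4! / 11! → 1/34650; sum: t=1:−1/576 t=2:+1/72 = 7/576; 3j²(3 3 4; -2 2 0) = Δ·Π!·Σ² = 7/198  (sign +1)
B: Δ: 2! 4! 4! / 11! → 1/34650; sum: t=0:+1/288 = 1/288; 3j²(3 3 4; 0 -3 3) = Δ·Π!·Σ² = 1/22  (sign -1)
I_A²/I_B² = (7/198)/(1/22) = 7/9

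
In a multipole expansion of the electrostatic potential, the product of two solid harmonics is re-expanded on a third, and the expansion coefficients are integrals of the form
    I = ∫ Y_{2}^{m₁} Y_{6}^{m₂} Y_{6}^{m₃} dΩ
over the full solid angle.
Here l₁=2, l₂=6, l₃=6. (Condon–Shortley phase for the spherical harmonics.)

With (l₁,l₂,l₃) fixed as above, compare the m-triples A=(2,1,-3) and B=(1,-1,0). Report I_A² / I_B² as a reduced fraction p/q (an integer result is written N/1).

240/7

l's match ⇒ only the (l;m) 3-j factors differ between A and B.
A: triangle coeff Δ(2,6,6) = 1/90090; Σ_t [0,0]: t=0:+1/120960 = 1/120960; (3j)²=24/1001 [(2 6 6; 2 1 -3)], sign=-1
B: triangle coeff Δ(2,6,6) = 1/90090; Σ_t [0,1]: t=0:+1/28800 t=1:−1/34560 = 1/172800; (3j)²=1/1430 [(2 6 6; 1 -1 0)], sign=+1
I_A²/I_B² = (24/1001)/(1/1430) = 240/7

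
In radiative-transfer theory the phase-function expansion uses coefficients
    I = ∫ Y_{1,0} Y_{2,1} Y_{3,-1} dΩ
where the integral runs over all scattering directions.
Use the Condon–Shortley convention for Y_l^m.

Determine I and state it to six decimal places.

Rules hold: Σm=0, L=6 even, 1≤3≤3.
N = 3·5·7 = 105
Δ = 0!·2!·4!/7! = 1/105
Racah Σ t=0..0: t=0:+1/4 = 1/4
⇒ 3j(1 2 3; 0 0 0)² = 3/35, sgn -1
Racah Σ t=0..0: t=0:+1/6 = 1/6
⇒ 3j(1 2 3; 0 1 -1)² = 8/105, sgn +1
4πI² = N·(3j₀)²·(3jₘ)² = 24/35
I = -1·√(0.685714/4π) = -0.23359668

-0.233597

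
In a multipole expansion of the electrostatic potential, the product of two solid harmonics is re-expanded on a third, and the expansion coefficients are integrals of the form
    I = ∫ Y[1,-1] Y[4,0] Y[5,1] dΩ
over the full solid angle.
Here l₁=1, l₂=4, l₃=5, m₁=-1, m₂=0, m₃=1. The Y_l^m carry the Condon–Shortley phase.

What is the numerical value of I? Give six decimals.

-0.190188

Checks pass: Σm=0; 10 even; l₃=5∈[3,5].
(2·1+1)(2·4+1)(2·5+1) = 297
Δ: 0! 2! 8! / 11! → 1/495
sum: t=0:+1/576 = 1/576
3j²(1 4 5; 0 0 0) = Δ·Π!·Σ² = 5/99  (sign -1)
sum: t=0:+1/1152 = 1/1152
3j²(1 4 5; -1 0 1) = Δ·Π!·Σ² = 1/33  (sign +1)
combine: 4πI² = 297·5/99·1/33 = 5/11
take √, sign -1: I = -0.19018827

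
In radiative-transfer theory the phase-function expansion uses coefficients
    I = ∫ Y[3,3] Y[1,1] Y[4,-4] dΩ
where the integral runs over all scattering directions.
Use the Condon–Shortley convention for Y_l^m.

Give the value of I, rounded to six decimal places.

0.325735

m-sum 0 ✓  L=8 even ✓  2≤4≤4 ✓
Π(2lᵢ+1) = 7×3×9 = 189
triangle coeff Δ(3,1,4) = 1/252
Σ_t [0,0]: t=0:+1/36 = 1/36
(3j)²=4/63 [(3 1 4; 0 0 0)], sign=+1
Σ_t [0,0]: t=0:+1/1440 = 1/1440
(3j)²=1/9 [(3 1 4; 3 1 -4)], sign=+1
⇒ 4πI² = 4/3
I = (+1)√(4/3/(4π)) = 0.32573501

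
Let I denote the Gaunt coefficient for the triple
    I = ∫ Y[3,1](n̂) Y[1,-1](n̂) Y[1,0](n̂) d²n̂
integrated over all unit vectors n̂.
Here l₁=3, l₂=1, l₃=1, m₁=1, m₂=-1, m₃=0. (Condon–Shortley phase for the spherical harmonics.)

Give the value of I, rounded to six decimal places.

triangle: need 2≤l₃≤4, have 1; I=0

0.000000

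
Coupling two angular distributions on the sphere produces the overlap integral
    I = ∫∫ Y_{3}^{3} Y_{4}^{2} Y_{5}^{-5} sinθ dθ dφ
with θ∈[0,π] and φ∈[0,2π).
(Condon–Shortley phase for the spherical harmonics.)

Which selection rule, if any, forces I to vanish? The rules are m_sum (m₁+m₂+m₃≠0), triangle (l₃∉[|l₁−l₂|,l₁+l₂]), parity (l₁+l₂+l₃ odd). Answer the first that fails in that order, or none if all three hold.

none

Σmᵢ = 0  ✓
l₃∈[|l₁−l₂|,l₁+l₂]=[1,7], have l₃=5  ✓
Σlᵢ = 12 ⇒ even  ✓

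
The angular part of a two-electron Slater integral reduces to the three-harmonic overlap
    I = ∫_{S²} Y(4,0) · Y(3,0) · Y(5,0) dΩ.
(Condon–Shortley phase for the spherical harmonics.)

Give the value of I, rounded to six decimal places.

Checks pass: Σm=0; 12 even; l₃=5∈[1,7].
(2·4+1)(2·3+1)(2·5+1) = 693
Δ: 2! 6! 4! / 13! → 1/180180
sum: t=0:+1/576 t=1:−1/144 t=2:+1/576 = -1/288
3j²(4 3 5; 0 0 0) = Δ·Π!·Σ² = 20/1001  (sign +1)
(m-triple is (0,0,0) — same symbol as above.)
combine: 4πI² = 693·20/1001·20/1001 = 3600/13013
take √, sign +1: I = 0.14837393

0.148374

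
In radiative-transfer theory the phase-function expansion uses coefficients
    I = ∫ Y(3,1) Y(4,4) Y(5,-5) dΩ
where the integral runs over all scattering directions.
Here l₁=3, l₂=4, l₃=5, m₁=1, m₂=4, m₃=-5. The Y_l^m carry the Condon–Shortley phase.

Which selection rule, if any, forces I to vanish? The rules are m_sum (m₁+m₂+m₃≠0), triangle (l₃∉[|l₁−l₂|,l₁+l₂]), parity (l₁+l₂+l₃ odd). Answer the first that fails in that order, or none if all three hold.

Σmᵢ = 0  ✓
l₃∈[|l₁−l₂|,l₁+l₂]=[1,7], have l₃=5  ✓
Σlᵢ = 12 ⇒ even  ✓

none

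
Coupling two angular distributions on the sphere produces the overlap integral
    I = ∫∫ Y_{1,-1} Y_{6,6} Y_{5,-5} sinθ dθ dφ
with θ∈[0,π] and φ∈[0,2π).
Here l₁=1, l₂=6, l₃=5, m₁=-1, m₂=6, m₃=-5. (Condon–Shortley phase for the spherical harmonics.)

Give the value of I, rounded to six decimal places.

m-sum 0 ✓  L=12 even ✓  5≤5≤7 ✓
Π(2lᵢ+1) = 3×13×11 = 429
triangle coeff Δ(1,6,5) = 1/858
Σ_t [1,1]: t=1:−1/14400 = -1/14400
(3j)²=6/143 [(1 6 5; 0 0 0)], sign=+1
Σ_t [2,2]: t=2:+1/7257600 = 1/7257600
(3j)²=1/13 [(1 6 5; -1 6 -5)], sign=+1
⇒ 4πI² = 18/13
I = (+1)√(18/13/(4π)) = 0.33194004

0.331940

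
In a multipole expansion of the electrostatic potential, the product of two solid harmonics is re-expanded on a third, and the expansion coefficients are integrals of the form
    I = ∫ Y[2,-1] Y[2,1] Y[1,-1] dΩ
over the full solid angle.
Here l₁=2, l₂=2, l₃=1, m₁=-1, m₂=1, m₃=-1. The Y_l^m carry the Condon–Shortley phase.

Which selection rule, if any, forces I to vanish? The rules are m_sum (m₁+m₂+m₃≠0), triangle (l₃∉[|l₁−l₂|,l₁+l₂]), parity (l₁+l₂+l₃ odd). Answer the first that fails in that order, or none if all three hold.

m_sum

m₁+m₂+m₃ = -1 + 1 − 1 = -1  ✗
triangle: |2−2|=0 ≤ l₃=1 ≤ 2+2=4
parity: l₁+l₂+l₃ = 5 is odd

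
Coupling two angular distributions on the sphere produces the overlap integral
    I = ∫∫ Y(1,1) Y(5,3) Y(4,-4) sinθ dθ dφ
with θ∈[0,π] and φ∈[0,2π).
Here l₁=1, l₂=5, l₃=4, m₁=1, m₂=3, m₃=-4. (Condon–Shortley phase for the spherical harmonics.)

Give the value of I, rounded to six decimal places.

m-sum 0 ✓  L=10 even ✓  4≤4≤6 ✓
Π(2lᵢ+1) = 3×11×9 = 297
triangle coeff Δ(1,5,4) = 1/495
Σ_t [1,1]: t=1:−1/576 = -1/576
(3j)²=5/99 [(1 5 4; 0 0 0)], sign=-1
Σ_t [0,0]: t=0:+1/80640 = 1/80640
(3j)²=1/495 [(1 5 4; 1 3 -4)], sign=+1
⇒ 4πI² = 1/33
I = (-1)√(1/33/(4π)) = -0.04910640

-0.049106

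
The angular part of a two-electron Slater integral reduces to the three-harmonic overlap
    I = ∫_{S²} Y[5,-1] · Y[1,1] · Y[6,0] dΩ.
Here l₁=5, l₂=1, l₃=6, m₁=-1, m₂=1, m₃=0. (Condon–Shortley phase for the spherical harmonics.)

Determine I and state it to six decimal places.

m-sum 0 ✓  L=12 even ✓  4≤6≤6 ✓
Π(2lᵢ+1) = 11×3×13 = 429
triangle coeff Δ(5,1,6) = 1/858
Σ_t [0,0]: t=0:+1/14400 = 1/14400
(3j)²=6/143 [(5 1 6; 0 0 0)], sign=+1
Σ_t [0,0]: t=0:+1/34560 = 1/34560
(3j)²=5/286 [(5 1 6; -1 1 0)], sign=+1
⇒ 4πI² = 45/143
I = (+1)√(45/143/(4π)) = 0.15824621

0.158246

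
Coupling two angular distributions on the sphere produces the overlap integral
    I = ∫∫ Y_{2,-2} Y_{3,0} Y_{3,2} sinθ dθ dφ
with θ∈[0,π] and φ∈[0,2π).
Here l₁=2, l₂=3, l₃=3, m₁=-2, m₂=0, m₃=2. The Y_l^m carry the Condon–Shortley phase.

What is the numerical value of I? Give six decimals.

m-sum 0 ✓  L=8 even ✓  1≤3≤5 ✓
Π(2lᵢ+1) = 5×7×7 = 245
triangle coeff Δ(2,3,3) = 1/3780
Σ_t [0,2]: t=0:+1/24 t=1:−1/4 t=2:+1/24 = -1/6
(3j)²=4/105 [(2 3 3; 0 0 0)], sign=+1
Σ_t [2,2]: t=2:+1/24 = 1/24
(3j)²=1/21 [(2 3 3; -2 0 2)], sign=-1
⇒ 4πI² = 4/9
I = (-1)√(4/9/(4π)) = -0.18806319

-0.188063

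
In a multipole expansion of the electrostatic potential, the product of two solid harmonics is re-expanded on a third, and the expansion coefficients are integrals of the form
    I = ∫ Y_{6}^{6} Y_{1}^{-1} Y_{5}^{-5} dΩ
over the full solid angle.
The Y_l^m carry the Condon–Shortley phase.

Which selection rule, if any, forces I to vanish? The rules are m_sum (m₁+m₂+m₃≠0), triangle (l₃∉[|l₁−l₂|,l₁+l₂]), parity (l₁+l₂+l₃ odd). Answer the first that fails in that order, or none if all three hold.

none

azimuthal sum: 6 − 1 − 5 = 0  ✓
5 ≤ 5 ≤ 7 (triangle on l)  ✓
L = 6 + 1 + 5 = 12 (even)  ✓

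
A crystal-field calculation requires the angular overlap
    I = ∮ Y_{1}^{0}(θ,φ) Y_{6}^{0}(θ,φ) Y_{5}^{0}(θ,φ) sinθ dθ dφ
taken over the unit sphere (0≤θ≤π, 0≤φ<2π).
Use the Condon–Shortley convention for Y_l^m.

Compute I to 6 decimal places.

0.245154

m-sum 0 ✓  L=12 even ✓  5≤5≤7 ✓
Π(2lᵢ+1) = 3×13×11 = 429
triangle coeff Δ(1,6,5) = 1/858
Σ_t [1,1]: t=1:−1/14400 = -1/14400
(3j)²=6/143 [(1 6 5; 0 0 0)], sign=+1
(m-triple is (0,0,0) — same symbol as above.)
⇒ 4πI² = 108/143
I = (+1)√(108/143/(4π)) = 0.24515397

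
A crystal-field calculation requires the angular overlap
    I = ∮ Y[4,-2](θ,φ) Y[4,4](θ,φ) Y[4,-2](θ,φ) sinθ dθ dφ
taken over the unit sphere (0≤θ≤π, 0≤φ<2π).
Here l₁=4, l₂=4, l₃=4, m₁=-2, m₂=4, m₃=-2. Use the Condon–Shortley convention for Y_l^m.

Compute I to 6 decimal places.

0.190983

m-sum 0 ✓  L=12 even ✓  0≤4≤8 ✓
Π(2lᵢ+1) = 9×9×9 = 729
triangle coeff Δ(4,4,4) = 1/450450
Σ_t [0,4]: t=0:+1/13824 t=1:−1/216 t=2:+1/64 t=3:−1/216 t=4:+1/13824 = 5/768
(3j)²=18/1001 [(4 4 4; 0 0 0)], sign=+1
Σ_t [4,4]: t=4:+1/2304 = 1/2304
(3j)²=5/143 [(4 4 4; -2 4 -2)], sign=+1
⇒ 4πI² = 65610/143143
I = (+1)√(65610/143143/(4π)) = 0.19098314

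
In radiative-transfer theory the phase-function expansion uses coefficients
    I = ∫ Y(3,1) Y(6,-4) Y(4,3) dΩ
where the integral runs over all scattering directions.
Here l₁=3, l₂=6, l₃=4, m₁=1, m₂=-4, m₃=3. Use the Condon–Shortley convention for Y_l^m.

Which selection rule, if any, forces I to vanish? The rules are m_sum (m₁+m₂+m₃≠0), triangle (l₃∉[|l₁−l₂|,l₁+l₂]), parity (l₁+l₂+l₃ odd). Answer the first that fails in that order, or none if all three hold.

parity

m₁+m₂+m₃ = 1 − 4 + 3 = 0  ✓
triangle: |3−6|=3 ≤ l₃=4 ≤ 3+6=9  ✓
parity: l₁+l₂+l₃ = 13 is odd  ✗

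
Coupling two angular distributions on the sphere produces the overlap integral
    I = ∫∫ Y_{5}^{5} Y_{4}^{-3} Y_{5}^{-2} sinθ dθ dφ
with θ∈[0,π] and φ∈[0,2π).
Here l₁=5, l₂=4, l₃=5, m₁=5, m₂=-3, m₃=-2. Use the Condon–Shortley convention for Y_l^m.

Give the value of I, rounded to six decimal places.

m-sum 0 ✓  L=14 even ✓  1≤5≤9 ✓
Π(2lᵢ+1) = 11×9×11 = 1089
triangle coeff Δ(5,4,5) = 1/3153150
Σ_t [0,4]: t=0:+1/69120 t=1:−1/1728 t=2:+1/576 t=3:−1/1728 t=4:+1/69120 = 7/11520
(3j)²=2/143 [(5 4 5; 0 0 0)], sign=-1
Σ_t [0,0]: t=0:+1/103680 = 1/103680
(3j)²=7/429 [(5 4 5; 5 -3 -2)], sign=-1
⇒ 4πI² = 42/169
I = (+1)√(42/169/(4π)) = 0.14062948

0.140629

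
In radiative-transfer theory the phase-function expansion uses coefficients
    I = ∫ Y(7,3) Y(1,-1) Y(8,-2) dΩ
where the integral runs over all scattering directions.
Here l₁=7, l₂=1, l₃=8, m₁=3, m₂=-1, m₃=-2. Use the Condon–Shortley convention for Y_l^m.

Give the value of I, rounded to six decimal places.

m-sum 0 ✓  L=16 even ✓  6≤8≤8 ✓
Π(2lᵢ+1) = 15×3×17 = 765
triangle coeff Δ(7,1,8) = 1/2040
Σ_t [0,0]: t=0:+1/25401600 = 1/25401600
(3j)²=8/255 [(7 1 8; 0 0 0)], sign=+1
Σ_t [0,0]: t=0:+1/174182400 = 1/174182400
(3j)²=1/136 [(7 1 8; 3 -1 -2)], sign=+1
⇒ 4πI² = 3/17
I = (+1)√(3/17/(4π)) = 0.11850352

0.118504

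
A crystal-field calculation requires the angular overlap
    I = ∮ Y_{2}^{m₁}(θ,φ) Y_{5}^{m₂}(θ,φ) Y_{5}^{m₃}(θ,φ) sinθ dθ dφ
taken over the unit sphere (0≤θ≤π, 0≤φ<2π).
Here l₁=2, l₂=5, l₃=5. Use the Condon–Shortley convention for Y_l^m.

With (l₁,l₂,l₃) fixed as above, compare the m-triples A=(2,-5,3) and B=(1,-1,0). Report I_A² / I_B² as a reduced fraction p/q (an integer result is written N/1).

Shared (l₁,l₂,l₃)=(2,5,5): N and (l;000)² cancel in I_A²/I_B².
A: Δ = 2!·2!·8!/13! = 1/38610; Racah Σ t=0..0: t=0:+1/161280 = 1/161280; ⇒ 3j(2 5 5; 2 -5 3)² = 1/143, sgn +1
B: Δ = 2!·2!·8!/13! = 1/38610; Racah Σ t=0..1: t=0:+1/1152 t=1:−1/1440 = 1/5760; ⇒ 3j(2 5 5; 1 -1 0)² = 1/858, sgn -1
I_A²/I_B² = (1/143)/(1/858) = 6/1

6/1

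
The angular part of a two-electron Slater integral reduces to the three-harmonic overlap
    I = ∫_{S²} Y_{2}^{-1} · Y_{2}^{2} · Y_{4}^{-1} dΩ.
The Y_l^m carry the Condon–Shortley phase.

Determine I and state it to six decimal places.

m-sum 0 ✓  L=8 even ✓  0≤4≤4 ✓
Π(2lᵢ+1) = 5×5×9 = 225
triangle coeff Δ(2,2,4) = 1/630
Σ_t [0,0]: t=0:+1/16 = 1/16
(3j)²=2/35 [(2 2 4; 0 0 0)], sign=+1
Σ_t [0,0]: t=0:+1/144 = 1/144
(3j)²=1/126 [(2 2 4; -1 2 -1)], sign=-1
⇒ 4πI² = 5/49
I = (-1)√(5/49/(4π)) = -0.09011188

-0.090112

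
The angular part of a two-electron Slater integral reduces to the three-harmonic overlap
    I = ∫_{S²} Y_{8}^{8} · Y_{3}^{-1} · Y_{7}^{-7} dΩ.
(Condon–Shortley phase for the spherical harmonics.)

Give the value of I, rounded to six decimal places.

-0.231023

Checks pass: Σm=0; 18 even; l₃=7∈[5,11].
(2·8+1)(2·3+1)(2·7+1) = 1785
Δ: 4! 12! 2! / 19! → 1/5290740
sum: t=1:−1/7257600 t=2:+1/2073600 t=3:−1/7257600 = 1/4838400
3j²(8 3 7; 0 0 0) = Δ·Π!·Σ² = 252/20995  (sign -1)
sum: t=0:+1/22992076800 = 1/22992076800
3j²(8 3 7; 8 -1 -7) = Δ·Π!·Σ² = 91/2907  (sign +1)
combine: 4πI² = 1785·252/20995·91/2907 = 4116/6137
take √, sign -1: I = -0.23102272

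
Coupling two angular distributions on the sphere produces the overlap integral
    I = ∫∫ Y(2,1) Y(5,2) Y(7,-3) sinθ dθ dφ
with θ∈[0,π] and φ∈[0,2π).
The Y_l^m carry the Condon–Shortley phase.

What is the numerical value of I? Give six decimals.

Rules hold: Σm=0, L=14 even, 3≤7≤7.
N = 5·11·15 = 825
Δ = 0!·4!·10!/15! = 1/15015
Racah Σ t=0..0: t=0:+1/57600 = 1/57600
⇒ 3j(2 5 7; 0 0 0)² = 21/715, sgn -1
Racah Σ t=0..0: t=0:+1/181440 = 1/181440
⇒ 3j(2 5 7; 1 2 -3)² = 32/1001, sgn +1
4πI² = N·(3j₀)²·(3jₘ)² = 1440/1859
I = -1·√(0.77461/4π) = -0.24827707

-0.248277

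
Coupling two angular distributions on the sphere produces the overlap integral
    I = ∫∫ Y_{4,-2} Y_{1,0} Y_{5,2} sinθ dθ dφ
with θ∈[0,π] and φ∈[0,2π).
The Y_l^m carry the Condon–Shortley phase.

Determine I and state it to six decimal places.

0.225034

m-sum 0 ✓  L=10 even ✓  3≤5≤5 ✓
Π(2lᵢ+1) = 9×3×11 = 297
triangle coeff Δ(4,1,5) = 1/495
Σ_t [0,0]: t=0:+1/576 = 1/576
(3j)²=5/99 [(4 1 5; 0 0 0)], sign=-1
Σ_t [0,0]: t=0:+1/1440 = 1/1440
(3j)²=7/165 [(4 1 5; -2 0 2)], sign=-1
⇒ 4πI² = 7/11
I = (+1)√(7/11/(4π)) = 0.22503380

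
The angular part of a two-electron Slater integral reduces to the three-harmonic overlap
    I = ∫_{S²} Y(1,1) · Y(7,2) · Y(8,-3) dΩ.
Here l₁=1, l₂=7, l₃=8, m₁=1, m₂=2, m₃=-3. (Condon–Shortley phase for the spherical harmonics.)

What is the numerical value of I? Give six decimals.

-0.226917

m-sum 0 ✓  L=16 even ✓  6≤8≤8 ✓
Π(2lᵢ+1) = 3×15×17 = 765
triangle coeff Δ(1,7,8) = 1/2040
Σ_t [0,0]: t=0:+1/25401600 = 1/25401600
(3j)²=8/255 [(1 7 8; 0 0 0)], sign=+1
Σ_t [0,0]: t=0:+1/87091200 = 1/87091200
(3j)²=11/408 [(1 7 8; 1 2 -3)], sign=-1
⇒ 4πI² = 11/17
I = (-1)√(11/17/(4π)) = -0.22691696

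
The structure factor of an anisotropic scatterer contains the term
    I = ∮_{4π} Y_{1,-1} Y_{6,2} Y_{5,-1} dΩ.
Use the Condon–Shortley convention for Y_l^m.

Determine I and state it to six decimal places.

0.216205

Checks pass: Σm=0; 12 even; l₃=5∈[5,7].
(2·1+1)(2·6+1)(2·5+1) = 429
Δ: 2! 0! 10! / 13! → 1/858
sum: t=1:−1/14400 = -1/14400
3j²(1 6 5; 0 0 0) = Δ·Π!·Σ² = 6/143  (sign +1)
sum: t=2:+1/34560 = 1/34560
3j²(1 6 5; -1 2 -1) = Δ·Π!·Σ² = 14/429  (sign +1)
combine: 4πI² = 429·6/143·14/429 = 84/143
take √, sign +1: I = 0.21620548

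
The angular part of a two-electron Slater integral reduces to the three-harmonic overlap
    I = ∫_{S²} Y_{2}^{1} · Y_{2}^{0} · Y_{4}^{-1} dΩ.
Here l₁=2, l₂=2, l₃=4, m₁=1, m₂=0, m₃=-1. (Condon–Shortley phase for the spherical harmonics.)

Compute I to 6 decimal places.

Rules hold: Σm=0, L=8 even, 0≤4≤4.
N = 5·5·9 = 225
Δ = 0!·4!·4!/9! = 1/630
Racah Σ t=0..0: t=0:+1/16 = 1/16
⇒ 3j(2 2 4; 0 0 0)² = 2/35, sgn +1
Racah Σ t=0..0: t=0:+1/24 = 1/24
⇒ 3j(2 2 4; 1 0 -1)² = 1/21, sgn -1
4πI² = N·(3j₀)²·(3jₘ)² = 30/49
I = -1·√(0.612245/4π) = -0.22072812

-0.220728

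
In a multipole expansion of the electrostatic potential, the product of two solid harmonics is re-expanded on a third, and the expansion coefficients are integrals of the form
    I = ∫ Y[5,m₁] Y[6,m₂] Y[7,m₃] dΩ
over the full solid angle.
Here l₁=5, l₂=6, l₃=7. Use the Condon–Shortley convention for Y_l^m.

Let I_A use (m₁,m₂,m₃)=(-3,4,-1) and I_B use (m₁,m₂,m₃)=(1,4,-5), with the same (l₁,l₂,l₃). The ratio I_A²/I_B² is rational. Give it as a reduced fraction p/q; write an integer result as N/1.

Same 5,6,7: normalisation and zero-m 3j drop out of the ratio.
A: Δ: 4! 6! 8! / 19! → 1/174594420; sum: t=2:+1/116121600 t=3:−1/3628800 t=4:+1/1658880 = 13/38707200; 3j²(5 6 7; -3 4 -1) = Δ·Π!·Σ² = 39/3553  (sign +1)
B: Δ: 4! 6! 8! / 19! → 1/174594420; sum: t=2:+1/7741440 t=3:−1/3628800 t=4:+1/24883200 = -37/348364800; 3j²(5 6 7; 1 4 -5) = Δ·Π!·Σ² = 1369/176358  (sign -1)
I_A²/I_B² = (39/3553)/(1369/176358) = 21294/15059

21294/15059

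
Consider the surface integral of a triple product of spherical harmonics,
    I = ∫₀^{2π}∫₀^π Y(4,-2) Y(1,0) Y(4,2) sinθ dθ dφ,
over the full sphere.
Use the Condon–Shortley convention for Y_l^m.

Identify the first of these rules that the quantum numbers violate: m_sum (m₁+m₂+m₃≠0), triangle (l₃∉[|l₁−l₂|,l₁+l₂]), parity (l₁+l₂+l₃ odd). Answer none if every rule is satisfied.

Σmᵢ = 0  ✓
l₃∈[|l₁−l₂|,l₁+l₂]=[3,5], have l₃=4  ✓
Σlᵢ = 9 ⇒ odd  ✗

parity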